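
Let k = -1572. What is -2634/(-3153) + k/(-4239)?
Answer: 1791338/1485063 ≈ 1.2062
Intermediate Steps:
-2634/(-3153) + k/(-4239) = -2634/(-3153) - 1572/(-4239) = -2634*(-1/3153) - 1572*(-1/4239) = 878/1051 + 524/1413 = 1791338/1485063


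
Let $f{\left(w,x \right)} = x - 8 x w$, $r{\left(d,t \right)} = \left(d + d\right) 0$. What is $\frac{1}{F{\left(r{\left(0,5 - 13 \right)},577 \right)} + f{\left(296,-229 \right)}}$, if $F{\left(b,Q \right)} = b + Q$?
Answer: $\frac{1}{542620} \approx 1.8429 \cdot 10^{-6}$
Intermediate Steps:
$r{\left(d,t \right)} = 0$ ($r{\left(d,t \right)} = 2 d 0 = 0$)
$f{\left(w,x \right)} = x - 8 w x$
$F{\left(b,Q \right)} = Q + b$
$\frac{1}{F{\left(r{\left(0,5 - 13 \right)},577 \right)} + f{\left(296,-229 \right)}} = \frac{1}{\left(577 + 0\right) - 229 \left(1 - 2368\right)} = \frac{1}{577 - 229 \left(1 - 2368\right)} = \frac{1}{577 - -542043} = \frac{1}{577 + 542043} = \frac{1}{542620}$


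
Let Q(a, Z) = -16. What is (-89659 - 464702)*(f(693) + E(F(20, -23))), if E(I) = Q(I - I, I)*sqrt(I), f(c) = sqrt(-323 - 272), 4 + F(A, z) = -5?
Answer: 554361*I*(48 - sqrt(595)) ≈ 1.3087e+7*I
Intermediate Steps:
F(A, z) = -9 (F(A, z) = -4 - 5 = -9)
f(c) = I*sqrt(595) (f(c) = sqrt(-595) = I*sqrt(595))
E(I) = -16*sqrt(I)
(-89659 - 464702)*(f(693) + E(F(20, -23))) = (-89659 - 464702)*(I*sqrt(595) - 48*I) = -554361*(I*sqrt(595) - 48*I) = -554361*(-48*I + I*sqrt(595)) = 26609328*I - 554361*I*sqrt(595)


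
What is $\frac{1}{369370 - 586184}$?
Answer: $- \frac{1}{216814} \approx -4.6123 \cdot 10^{-6}$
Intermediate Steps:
$\frac{1}{369370 - 586184} = \frac{1}{-216814} = - \frac{1}{216814}$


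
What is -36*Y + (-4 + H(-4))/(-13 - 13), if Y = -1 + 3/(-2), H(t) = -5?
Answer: 2349/26 ≈ 90.346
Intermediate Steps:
Y = -5/2 (Y = -1 + 3*(-½) = -1 - 3/2 = -5/2 ≈ -2.5000)
-36*Y + (-4 + H(-4))/(-13 - 13) = -36*(-5/2) + (-4 - 5)/(-13 - 13) = 90 - 9/(-26) = 90 - 9*(-1/26) = 90 + 9/26 = 2349/26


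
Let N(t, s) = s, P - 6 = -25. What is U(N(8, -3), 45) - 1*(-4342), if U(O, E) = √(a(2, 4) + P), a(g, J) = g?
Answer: 4342 + I*√17 ≈ 4342.0 + 4.1231*I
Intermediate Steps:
P = -19 (P = 6 - 25 = -19)
U(O, E) = I*√17 (U(O, E) = √(2 - 19) = √(-17) = I*√17)
U(N(8, -3), 45) - 1*(-4342) = I*√17 - 1*(-4342) = I*√17 + 4342 = 4342 + I*√17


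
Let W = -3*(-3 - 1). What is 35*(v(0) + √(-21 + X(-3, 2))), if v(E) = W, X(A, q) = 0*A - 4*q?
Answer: 420 + 35*I*√29 ≈ 420.0 + 188.48*I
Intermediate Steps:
X(A, q) = -4*q (X(A, q) = 0 - 4*q = -4*q)
W = 12 (W = -3*(-4) = 12)
v(E) = 12
35*(v(0) + √(-21 + X(-3, 2))) = 35*(12 + √(-21 - 4*2)) = 35*(12 + √(-21 - 8)) = 35*(12 + √(-29)) = 35*(12 + I*√29) = 420 + 35*I*√29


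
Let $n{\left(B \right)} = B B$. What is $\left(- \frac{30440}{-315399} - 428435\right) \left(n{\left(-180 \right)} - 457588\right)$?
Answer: $\frac{57454778605868500}{315399} \approx 1.8217 \cdot 10^{11}$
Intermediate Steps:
$n{\left(B \right)} = B^{2}$
$\left(- \frac{30440}{-315399} - 428435\right) \left(n{\left(-180 \right)} - 457588\right) = \left(- \frac{30440}{-315399} - 428435\right) \left(\left(-180\right)^{2} - 457588\right) = \left(\left(-30440\right) \left(- \frac{1}{315399}\right) - 428435\right) \left(32400 - 457588\right) = \left(\frac{30440}{315399} - 428435\right) \left(-425188\right) = \left(- \frac{135127940125}{315399}\right) \left(-425188\right) = \frac{57454778605868500}{315399}$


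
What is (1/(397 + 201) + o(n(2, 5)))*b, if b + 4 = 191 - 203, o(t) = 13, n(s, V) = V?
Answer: -62200/299 ≈ -208.03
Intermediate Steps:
b = -16 (b = -4 + (191 - 203) = -4 - 12 = -16)
(1/(397 + 201) + o(n(2, 5)))*b = (1/(397 + 201) + 13)*(-16) = (1/598 + 13)*(-16) = (7775/598)*(-16) = -62200/299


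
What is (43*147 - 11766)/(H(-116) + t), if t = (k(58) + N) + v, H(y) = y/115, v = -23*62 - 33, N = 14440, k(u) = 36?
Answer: -626175/1496839 ≈ -0.41833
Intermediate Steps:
v = -1459 (v = -1426 - 33 = -1459)
H(y) = y/115 (H(y) = y*(1/115) = y/115)
t = 13017 (t = (36 + 14440) - 1459 = 14476 - 1459 = 13017)
(43*147 - 11766)/(H(-116) + t) = (43*147 - 11766)/((1/115)*(-116) + 13017) = (6321 - 11766)/(-116/115 + 13017) = -5445/1496839/115 = -5445*115/1496839 = -626175/1496839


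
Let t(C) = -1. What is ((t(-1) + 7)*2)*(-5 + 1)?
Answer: -48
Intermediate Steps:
((t(-1) + 7)*2)*(-5 + 1) = ((-1 + 7)*2)*(-5 + 1) = (6*2)*(-4) = 12*(-4) = -48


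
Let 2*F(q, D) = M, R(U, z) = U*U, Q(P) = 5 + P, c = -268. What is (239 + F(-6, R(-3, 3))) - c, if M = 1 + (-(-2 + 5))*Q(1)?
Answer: 997/2 ≈ 498.50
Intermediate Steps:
M = -17 (M = 1 + (-(-2 + 5))*(5 + 1) = 1 - 1*3*6 = 1 - 3*6 = 1 - 18 = -17)
R(U, z) = U²
F(q, D) = -17/2 (F(q, D) = (½)*(-17) = -17/2)
(239 + F(-6, R(-3, 3))) - c = (239 - 17/2) - 1*(-268) = 461/2 + 268 = 997/2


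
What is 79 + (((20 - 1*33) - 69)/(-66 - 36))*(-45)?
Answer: 728/17 ≈ 42.824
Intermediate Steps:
79 + (((20 - 1*33) - 69)/(-66 - 36))*(-45) = 79 + (((20 - 33) - 69)/(-102))*(-45) = 79 + ((-13 - 69)*(-1/102))*(-45) = 79 - 82*(-1/102)*(-45) = 79 + (41/51)*(-45) = 79 - 615/17 = 728/17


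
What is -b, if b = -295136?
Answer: 295136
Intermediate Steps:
-b = -1*(-295136) = 295136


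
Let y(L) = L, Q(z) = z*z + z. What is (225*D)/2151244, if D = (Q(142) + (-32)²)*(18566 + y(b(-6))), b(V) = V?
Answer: 22268520000/537811 ≈ 41406.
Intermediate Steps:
Q(z) = z + z² (Q(z) = z² + z = z + z²)
D = 395884800 (D = (142*(1 + 142) + (-32)²)*(18566 - 6) = (142*143 + 1024)*18560 = (20306 + 1024)*18560 = 21330*18560 = 395884800)
(225*D)/2151244 = (225*395884800)/2151244 = 89074080000*(1/2151244) = 22268520000/537811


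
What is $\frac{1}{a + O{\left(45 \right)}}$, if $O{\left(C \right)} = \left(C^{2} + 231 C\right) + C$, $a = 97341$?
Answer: $\frac{1}{109806} \approx 9.107 \cdot 10^{-6}$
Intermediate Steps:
$O{\left(C \right)} = C^{2} + 232 C$
$\frac{1}{a + O{\left(45 \right)}} = \frac{1}{97341 + 45 \left(232 + 45\right)} = \frac{1}{97341 + 45 \cdot 277} = \frac{1}{97341 + 12465} = \frac{1}{109806}$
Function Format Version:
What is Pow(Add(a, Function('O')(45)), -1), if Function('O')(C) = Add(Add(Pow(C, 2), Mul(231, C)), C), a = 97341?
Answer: Rational(1, 109806) ≈ 9.1070e-6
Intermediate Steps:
Function('O')(C) = Add(Pow(C, 2), Mul(232, C))
Pow(Add(a, Function('O')(45)), -1) = Pow(Add(97341, Mul(45, Add(232, 45))), -1) = Pow(Add(97341, Mul(45, 277)), -1) = Pow(Add(97341, 12465), -1) = Pow(109806, -1) = Rational(1, 109806)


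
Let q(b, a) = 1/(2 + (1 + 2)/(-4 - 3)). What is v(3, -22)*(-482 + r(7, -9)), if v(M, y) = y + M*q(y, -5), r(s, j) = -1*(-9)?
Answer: 9503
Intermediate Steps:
q(b, a) = 7/11 (q(b, a) = 1/(2 + 3/(-7)) = 1/(2 + 3*(-1/7)) = 1/(2 - 3/7) = 1/(11/7) = 7/11)
r(s, j) = 9
v(M, y) = y + 7*M/11 (v(M, y) = y + M*(7/11) = y + 7*M/11)
v(3, -22)*(-482 + r(7, -9)) = (-22 + (7/11)*3)*(-482 + 9) = (-22 + 21/11)*(-473) = -221/11*(-473) = 9503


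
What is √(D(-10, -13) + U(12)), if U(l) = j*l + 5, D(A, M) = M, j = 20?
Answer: 2*√58 ≈ 15.232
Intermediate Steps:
U(l) = 5 + 20*l (U(l) = 20*l + 5 = 5 + 20*l)
√(D(-10, -13) + U(12)) = √(-13 + (5 + 20*12)) = √(-13 + (5 + 240)) = √(-13 + 245) = √232 = 2*√58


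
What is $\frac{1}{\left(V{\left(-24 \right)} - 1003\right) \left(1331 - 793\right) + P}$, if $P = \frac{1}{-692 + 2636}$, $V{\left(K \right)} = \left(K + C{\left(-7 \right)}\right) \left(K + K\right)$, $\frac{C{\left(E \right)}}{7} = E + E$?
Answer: $\frac{1944}{5075616817} \approx 3.8301 \cdot 10^{-7}$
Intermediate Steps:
$C{\left(E \right)} = 14 E$ ($C{\left(E \right)} = 7 \left(E + E\right) = 7 \cdot 2 E = 14 E$)
$V{\left(K \right)} = 2 K \left(-98 + K\right)$ ($V{\left(K \right)} = \left(K + 14 \left(-7\right)\right) \left(K + K\right) = \left(K - 98\right) 2 K = \left(-98 + K\right) 2 K = 2 K \left(-98 + K\right)$)
$P = \frac{1}{1944} \approx 0.0005144$
$\frac{1}{\left(V{\left(-24 \right)} - 1003\right) \left(1331 - 793\right) + P} = \frac{1}{\left(2 \left(-24\right) \left(-98 - 24\right) - 1003\right) \left(1331 - 793\right) + \frac{1}{1944}} = \frac{1}{\left(2 \left(-24\right) \left(-122\right) - 1003\right) 538 + \frac{1}{1944}} = \frac{1}{\left(5856 - 1003\right) 538 + \frac{1}{1944}} = \frac{1}{4853 \cdot 538 + \frac{1}{1944}} = \frac{1}{2610914 + \frac{1}{1944}} = \frac{1}{\frac{5075616817}{1944}} = \frac{1944}{5075616817}$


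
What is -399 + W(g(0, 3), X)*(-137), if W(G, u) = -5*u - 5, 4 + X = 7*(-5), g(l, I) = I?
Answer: -26429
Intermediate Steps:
X = -39 (X = -4 + 7*(-5) = -4 - 35 = -39)
W(G, u) = -5 - 5*u
-399 + W(g(0, 3), X)*(-137) = -399 + (-5 - 5*(-39))*(-137) = -399 + (-5 + 195)*(-137) = -399 + 190*(-137) = -399 - 26030 = -26429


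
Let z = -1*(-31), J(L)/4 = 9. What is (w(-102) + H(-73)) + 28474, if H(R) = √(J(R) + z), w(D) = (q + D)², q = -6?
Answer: 40138 + √67 ≈ 40146.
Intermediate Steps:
J(L) = 36 (J(L) = 4*9 = 36)
z = 31
w(D) = (-6 + D)²
H(R) = √67 (H(R) = √(36 + 31) = √67)
(w(-102) + H(-73)) + 28474 = ((-6 - 102)² + √67) + 28474 = ((-108)² + √67) + 28474 = (11664 + √67) + 28474 = 40138 + √67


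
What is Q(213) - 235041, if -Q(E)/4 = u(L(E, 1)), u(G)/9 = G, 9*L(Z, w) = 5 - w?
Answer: -235057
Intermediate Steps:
L(Z, w) = 5/9 - w/9 (L(Z, w) = (5 - w)/9 = 5/9 - w/9)
u(G) = 9*G
Q(E) = -16 (Q(E) = -36*(5/9 - ⅑*1) = -36*(5/9 - ⅑) = -36*4/9 = -4*4 = -16)
Q(213) - 235041 = -16 - 235041 = -235057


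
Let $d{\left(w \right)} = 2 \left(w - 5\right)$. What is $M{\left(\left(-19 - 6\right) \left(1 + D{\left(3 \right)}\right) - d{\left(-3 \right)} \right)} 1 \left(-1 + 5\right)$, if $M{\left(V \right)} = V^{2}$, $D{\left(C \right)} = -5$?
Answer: $53824$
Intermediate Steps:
$d{\left(w \right)} = -10 + 2 w$ ($d{\left(w \right)} = 2 \left(-5 + w\right) = -10 + 2 w$)
$M{\left(\left(-19 - 6\right) \left(1 + D{\left(3 \right)}\right) - d{\left(-3 \right)} \right)} 1 \left(-1 + 5\right) = \left(\left(-19 - 6\right) \left(1 - 5\right) - \left(-10 + 2 \left(-3\right)\right)\right)^{2} \cdot 1 \left(-1 + 5\right) = \left(\left(-25\right) \left(-4\right) - \left(-10 - 6\right)\right)^{2} \cdot 1 \cdot 4 = \left(100 - -16\right)^{2} \cdot 4 = \left(100 + 16\right)^{2} \cdot 4 = 116^{2} \cdot 4 = 13456 \cdot 4 = 53824$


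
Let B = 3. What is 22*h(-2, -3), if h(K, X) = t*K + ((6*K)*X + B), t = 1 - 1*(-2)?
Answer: 726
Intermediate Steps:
t = 3 (t = 1 + 2 = 3)
h(K, X) = 3 + 3*K + 6*K*X (h(K, X) = 3*K + ((6*K)*X + 3) = 3*K + (6*K*X + 3) = 3*K + (3 + 6*K*X) = 3 + 3*K + 6*K*X)
22*h(-2, -3) = 22*(3 + 3*(-2) + 6*(-2)*(-3)) = 22*(3 - 6 + 36) = 22*33 = 726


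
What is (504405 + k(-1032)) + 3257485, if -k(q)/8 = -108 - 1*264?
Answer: 3764866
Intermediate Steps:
k(q) = 2976 (k(q) = -8*(-108 - 1*264) = -8*(-108 - 264) = -8*(-372) = 2976)
(504405 + k(-1032)) + 3257485 = (504405 + 2976) + 3257485 = 507381 + 3257485 = 3764866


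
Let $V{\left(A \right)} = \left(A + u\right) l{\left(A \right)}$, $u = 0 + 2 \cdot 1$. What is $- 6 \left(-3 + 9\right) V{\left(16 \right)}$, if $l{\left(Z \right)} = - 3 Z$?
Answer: $31104$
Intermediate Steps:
$u = 2$ ($u = 0 + 2 = 2$)
$V{\left(A \right)} = - 3 A \left(2 + A\right)$ ($V{\left(A \right)} = \left(A + 2\right) \left(- 3 A\right) = \left(2 + A\right) \left(- 3 A\right) = - 3 A \left(2 + A\right)$)
$- 6 \left(-3 + 9\right) V{\left(16 \right)} = - 6 \left(-3 + 9\right) \left(\left(-3\right) 16 \left(2 + 16\right)\right) = \left(-6\right) 6 \left(\left(-3\right) 16 \cdot 18\right) = \left(-36\right) \left(-864\right) = 31104$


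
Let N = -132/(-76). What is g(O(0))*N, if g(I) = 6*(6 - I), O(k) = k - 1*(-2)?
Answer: 792/19 ≈ 41.684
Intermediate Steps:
O(k) = 2 + k (O(k) = k + 2 = 2 + k)
g(I) = 36 - 6*I
N = 33/19 (N = -132*(-1/76) = 33/19 ≈ 1.7368)
g(O(0))*N = (36 - 6*(2 + 0))*(33/19) = (36 - 6*2)*(33/19) = (36 - 12)*(33/19) = 24*(33/19) = 792/19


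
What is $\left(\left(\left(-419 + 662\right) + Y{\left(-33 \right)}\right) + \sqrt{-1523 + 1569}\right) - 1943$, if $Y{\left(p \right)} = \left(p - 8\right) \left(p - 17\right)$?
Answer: $350 + \sqrt{46} \approx 356.78$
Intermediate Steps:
$Y{\left(p \right)} = \left(-17 + p\right) \left(-8 + p\right)$ ($Y{\left(p \right)} = \left(-8 + p\right) \left(-17 + p\right) = \left(-17 + p\right) \left(-8 + p\right)$)
$\left(\left(\left(-419 + 662\right) + Y{\left(-33 \right)}\right) + \sqrt{-1523 + 1569}\right) - 1943 = \left(\left(\left(-419 + 662\right) + \left(136 + \left(-33\right)^{2} - -825\right)\right) + \sqrt{-1523 + 1569}\right) - 1943 = \left(\left(243 + \left(136 + 1089 + 825\right)\right) + \sqrt{46}\right) - 1943 = \left(\left(243 + 2050\right) + \sqrt{46}\right) - 1943 = \left(2293 + \sqrt{46}\right) - 1943 = 350 + \sqrt{46}$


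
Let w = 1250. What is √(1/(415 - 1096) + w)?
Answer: √579700569/681 ≈ 35.355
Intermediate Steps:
√(1/(415 - 1096) + w) = √(1/(415 - 1096) + 1250) = √(1/(-681) + 1250) = √(-1/681 + 1250) = √(851249/681) = √579700569/681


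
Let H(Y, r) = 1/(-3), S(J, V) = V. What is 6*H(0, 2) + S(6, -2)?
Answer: -4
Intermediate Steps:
H(Y, r) = -⅓
6*H(0, 2) + S(6, -2) = 6*(-⅓) - 2 = -2 - 2 = -4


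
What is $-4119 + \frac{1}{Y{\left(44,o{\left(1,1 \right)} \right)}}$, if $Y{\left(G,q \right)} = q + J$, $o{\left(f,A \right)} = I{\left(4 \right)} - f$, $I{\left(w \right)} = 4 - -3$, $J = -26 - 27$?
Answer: $- \frac{193594}{47} \approx -4119.0$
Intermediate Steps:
$J = -53$
$I{\left(w \right)} = 7$ ($I{\left(w \right)} = 4 + 3 = 7$)
$o{\left(f,A \right)} = 7 - f$
$Y{\left(G,q \right)} = -53 + q$ ($Y{\left(G,q \right)} = q - 53 = -53 + q$)
$-4119 + \frac{1}{Y{\left(44,o{\left(1,1 \right)} \right)}} = -4119 + \frac{1}{-53 + \left(7 - 1\right)} = -4119 + \frac{1}{-53 + 6} = -4119 + \frac{1}{-47} = -4119 - \frac{1}{47} = - \frac{193594}{47}$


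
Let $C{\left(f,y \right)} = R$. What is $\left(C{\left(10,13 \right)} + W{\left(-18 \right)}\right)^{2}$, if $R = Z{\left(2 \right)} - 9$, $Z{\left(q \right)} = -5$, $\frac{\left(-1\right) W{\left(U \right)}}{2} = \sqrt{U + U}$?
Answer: $52 + 336 i \approx 52.0 + 336.0 i$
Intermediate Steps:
$W{\left(U \right)} = - 2 \sqrt{2} \sqrt{U}$ ($W{\left(U \right)} = - 2 \sqrt{U + U} = - 2 \sqrt{2 U} = - 2 \sqrt{2} \sqrt{U}$)
$R = -14$ ($R = -5 - 9 = -14$)
$C{\left(f,y \right)} = -14$
$\left(C{\left(10,13 \right)} + W{\left(-18 \right)}\right)^{2} = \left(-14 - 2 \sqrt{2} \sqrt{-18}\right)^{2} = \left(-14 - 2 \sqrt{2} \cdot 3 i \sqrt{2}\right)^{2} = \left(-14 - 12 i\right)^{2}$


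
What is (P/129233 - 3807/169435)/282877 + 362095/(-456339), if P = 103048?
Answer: -159597532629681038/201137353134732105 ≈ -0.79348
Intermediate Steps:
(P/129233 - 3807/169435)/282877 + 362095/(-456339) = (103048/129233 - 3807/169435)/282877 + 362095/(-456339) = (103048*(1/129233) - 3807*1/169435)*(1/282877) + 362095*(-1/456339) = (103048/129233 - 81/3605)*(1/282877) - 362095/456339 = (361020167/465884965)*(1/282877) - 362095/456339 = 15696529/5729919184535 - 362095/456339 = -159597532629681038/201137353134732105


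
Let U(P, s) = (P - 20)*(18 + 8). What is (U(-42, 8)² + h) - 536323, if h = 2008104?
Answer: 4070325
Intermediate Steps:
U(P, s) = -520 + 26*P (U(P, s) = (-20 + P)*26 = -520 + 26*P)
(U(-42, 8)² + h) - 536323 = ((-520 + 26*(-42))² + 2008104) - 536323 = ((-520 - 1092)² + 2008104) - 536323 = ((-1612)² + 2008104) - 536323 = (2598544 + 2008104) - 536323 = 4606648 - 536323 = 4070325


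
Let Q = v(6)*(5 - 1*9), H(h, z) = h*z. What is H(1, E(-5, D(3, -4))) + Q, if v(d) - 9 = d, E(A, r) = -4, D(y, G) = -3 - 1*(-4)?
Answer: -64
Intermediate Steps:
D(y, G) = 1 (D(y, G) = -3 + 4 = 1)
v(d) = 9 + d
Q = -60 (Q = (9 + 6)*(5 - 1*9) = 15*(5 - 9) = 15*(-4) = -60)
H(1, E(-5, D(3, -4))) + Q = 1*(-4) - 60 = -4 - 60 = -64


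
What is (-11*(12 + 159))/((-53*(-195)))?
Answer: -627/3445 ≈ -0.18200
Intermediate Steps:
(-11*(12 + 159))/((-53*(-195))) = -11*171/10335 = -1881*1/10335 = -627/3445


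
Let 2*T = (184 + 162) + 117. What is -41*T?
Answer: -18983/2 ≈ -9491.5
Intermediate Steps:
T = 463/2 (T = ((184 + 162) + 117)/2 = (346 + 117)/2 = (½)*463 = 463/2 ≈ 231.50)
-41*T = -41*463/2 = -18983/2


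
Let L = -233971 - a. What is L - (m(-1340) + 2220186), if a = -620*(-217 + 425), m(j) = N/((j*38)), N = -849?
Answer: -118399032089/50920 ≈ -2.3252e+6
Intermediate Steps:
m(j) = -849/(38*j) (m(j) = -849*1/(38*j) = -849/(38*j))
a = -128960 (a = -620*208 = -128960)
L = -105011 (L = -233971 - 1*(-128960) = -233971 + 128960 = -105011)
L - (m(-1340) + 2220186) = -105011 - (-849/38/(-1340) + 2220186) = -105011 - (-849/38*(-1/1340) + 2220186) = -105011 - (849/50920 + 2220186) = -105011 - 1*113051871969/50920 = -105011 - 113051871969/50920 = -118399032089/50920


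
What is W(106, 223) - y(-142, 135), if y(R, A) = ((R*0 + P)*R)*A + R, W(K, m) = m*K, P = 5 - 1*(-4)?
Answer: 196310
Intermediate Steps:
P = 9 (P = 5 + 4 = 9)
W(K, m) = K*m
y(R, A) = R + 9*A*R (y(R, A) = ((R*0 + 9)*R)*A + R = ((0 + 9)*R)*A + R = (9*R)*A + R = 9*A*R + R = R + 9*A*R)
W(106, 223) - y(-142, 135) = 106*223 - (-142)*(1 + 9*135) = 23638 - (-142)*(1 + 1215) = 23638 - (-142)*1216 = 23638 - 1*(-172672) = 23638 + 172672 = 196310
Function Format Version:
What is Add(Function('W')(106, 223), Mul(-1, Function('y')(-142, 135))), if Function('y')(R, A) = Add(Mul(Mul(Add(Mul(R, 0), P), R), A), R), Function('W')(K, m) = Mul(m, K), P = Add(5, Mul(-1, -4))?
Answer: 196310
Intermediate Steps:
P = 9 (P = Add(5, 4) = 9)
Function('W')(K, m) = Mul(K, m)
Function('y')(R, A) = Add(R, Mul(9, A, R)) (Function('y')(R, A) = Add(Mul(Mul(Add(Mul(R, 0), 9), R), A), R) = Add(Mul(Mul(Add(0, 9), R), A), R) = Add(Mul(Mul(9, R), A), R) = Add(Mul(9, A, R), R) = Add(R, Mul(9, A, R)))
Add(Function('W')(106, 223), Mul(-1, Function('y')(-142, 135))) = Add(Mul(106, 223), Mul(-1, Mul(-142, Add(1, Mul(9, 135))))) = Add(23638, Mul(-1, Mul(-142, Add(1, 1215)))) = Add(23638, Mul(-1, Mul(-142, 1216))) = Add(23638, Mul(-1, -172672)) = Add(23638, 172672) = 196310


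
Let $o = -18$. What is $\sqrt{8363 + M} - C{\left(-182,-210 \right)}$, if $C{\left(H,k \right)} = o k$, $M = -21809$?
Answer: $-3780 + 9 i \sqrt{166} \approx -3780.0 + 115.96 i$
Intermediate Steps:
$C{\left(H,k \right)} = - 18 k$
$\sqrt{8363 + M} - C{\left(-182,-210 \right)} = \sqrt{8363 - 21809} - \left(-18\right) \left(-210\right) = \sqrt{-13446} - 3780 = 9 i \sqrt{166} - 3780 = -3780 + 9 i \sqrt{166}$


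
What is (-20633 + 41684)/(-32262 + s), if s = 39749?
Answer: 21051/7487 ≈ 2.8117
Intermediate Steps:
(-20633 + 41684)/(-32262 + s) = (-20633 + 41684)/(-32262 + 39749) = 21051/7487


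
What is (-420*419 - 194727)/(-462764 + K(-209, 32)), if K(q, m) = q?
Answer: 370707/462973 ≈ 0.80071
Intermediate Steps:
(-420*419 - 194727)/(-462764 + K(-209, 32)) = (-420*419 - 194727)/(-462764 - 209) = (-175980 - 194727)/(-462973) = -370707*(-1/462973) = 370707/462973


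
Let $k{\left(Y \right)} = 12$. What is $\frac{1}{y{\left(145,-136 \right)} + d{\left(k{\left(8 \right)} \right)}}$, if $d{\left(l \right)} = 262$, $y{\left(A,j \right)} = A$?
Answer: $\frac{1}{407} \approx 0.002457$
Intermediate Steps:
$\frac{1}{y{\left(145,-136 \right)} + d{\left(k{\left(8 \right)} \right)}} = \frac{1}{145 + 262} = \frac{1}{407}$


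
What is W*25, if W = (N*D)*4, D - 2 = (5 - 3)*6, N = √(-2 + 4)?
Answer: 1400*√2 ≈ 1979.9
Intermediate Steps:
N = √2 ≈ 1.4142
D = 14 (D = 2 + (5 - 3)*6 = 2 + 2*6 = 2 + 12 = 14)
W = 56*√2 (W = (√2*14)*4 = (14*√2)*4 = 56*√2 ≈ 79.196)
W*25 = (56*√2)*25 = 1400*√2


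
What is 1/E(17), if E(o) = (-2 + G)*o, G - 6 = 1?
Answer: 1/85 ≈ 0.011765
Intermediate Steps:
G = 7 (G = 6 + 1 = 7)
E(o) = 5*o (E(o) = (-2 + 7)*o = 5*o)
1/E(17) = 1/(5*17) = 1/85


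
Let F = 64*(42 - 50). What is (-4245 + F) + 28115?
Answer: 23358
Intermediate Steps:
F = -512 (F = 64*(-8) = -512)
(-4245 + F) + 28115 = (-4245 - 512) + 28115 = -4757 + 28115 = 23358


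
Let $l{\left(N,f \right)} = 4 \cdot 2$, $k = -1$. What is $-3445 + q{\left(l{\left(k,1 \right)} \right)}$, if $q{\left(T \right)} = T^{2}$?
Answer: $-3381$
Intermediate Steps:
$l{\left(N,f \right)} = 8$
$-3445 + q{\left(l{\left(k,1 \right)} \right)} = -3445 + 8^{2} = -3445 + 64 = -3381$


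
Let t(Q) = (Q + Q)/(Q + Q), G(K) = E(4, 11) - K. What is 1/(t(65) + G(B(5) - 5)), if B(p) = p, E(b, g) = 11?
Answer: 1/12 ≈ 0.083333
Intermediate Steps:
G(K) = 11 - K
t(Q) = 1 (t(Q) = (2*Q)/((2*Q)) = (2*Q)*(1/(2*Q)) = 1)
1/(t(65) + G(B(5) - 5)) = 1/(1 + (11 - (5 - 5))) = 1/(1 + (11 - 1*0)) = 1/(1 + (11 + 0)) = 1/(1 + 11) = 1/12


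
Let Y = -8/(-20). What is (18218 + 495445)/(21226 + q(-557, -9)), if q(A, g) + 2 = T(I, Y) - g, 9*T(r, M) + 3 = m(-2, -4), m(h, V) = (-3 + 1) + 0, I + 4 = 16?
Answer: 4622967/191092 ≈ 24.192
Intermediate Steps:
Y = ⅖ (Y = -8*(-1/20) = ⅖ ≈ 0.40000)
I = 12 (I = -4 + 16 = 12)
m(h, V) = -2 (m(h, V) = -2 + 0 = -2)
T(r, M) = -5/9 (T(r, M) = -⅓ + (⅑)*(-2) = -⅓ - 2/9 = -5/9)
q(A, g) = -23/9 - g (q(A, g) = -2 + (-5/9 - g) = -23/9 - g)
(18218 + 495445)/(21226 + q(-557, -9)) = (18218 + 495445)/(21226 + (-23/9 - 1*(-9))) = 513663/(21226 + (-23/9 + 9)) = 513663/(21226 + 58/9) = 513663/(191092/9) = 513663*(9/191092) = 4622967/191092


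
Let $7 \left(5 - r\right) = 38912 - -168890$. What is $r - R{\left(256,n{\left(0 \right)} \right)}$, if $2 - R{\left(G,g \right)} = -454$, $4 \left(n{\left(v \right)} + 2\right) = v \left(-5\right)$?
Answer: $-30137$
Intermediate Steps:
$n{\left(v \right)} = -2 - \frac{5 v}{4}$ ($n{\left(v \right)} = -2 + \frac{v \left(-5\right)}{4} = -2 + \frac{\left(-5\right) v}{4} = -2 - \frac{5 v}{4}$)
$R{\left(G,g \right)} = 456$ ($R{\left(G,g \right)} = 2 - -454 = 2 + 454 = 456$)
$r = -29681$ ($r = 5 - \frac{38912 - -168890}{7} = 5 - \frac{38912 + 168890}{7} = 5 - 29686 = -29681$)
$r - R{\left(256,n{\left(0 \right)} \right)} = -29681 - 456 = -30137$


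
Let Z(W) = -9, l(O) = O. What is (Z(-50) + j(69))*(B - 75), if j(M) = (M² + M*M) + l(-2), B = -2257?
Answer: -22179652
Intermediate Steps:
j(M) = -2 + 2*M² (j(M) = (M² + M*M) - 2 = (M² + M²) - 2 = 2*M² - 2 = -2 + 2*M²)
(Z(-50) + j(69))*(B - 75) = (-9 + (-2 + 2*69²))*(-2257 - 75) = (-9 + (-2 + 2*4761))*(-2332) = (-9 + (-2 + 9522))*(-2332) = (-9 + 9520)*(-2332) = 9511*(-2332) = -22179652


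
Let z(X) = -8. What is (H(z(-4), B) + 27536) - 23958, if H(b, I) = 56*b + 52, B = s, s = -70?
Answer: 3182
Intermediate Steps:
B = -70
H(b, I) = 52 + 56*b
(H(z(-4), B) + 27536) - 23958 = ((52 + 56*(-8)) + 27536) - 23958 = ((52 - 448) + 27536) - 23958 = (-396 + 27536) - 23958 = 27140 - 23958 = 3182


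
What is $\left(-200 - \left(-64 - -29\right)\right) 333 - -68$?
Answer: $-54877$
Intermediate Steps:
$\left(-200 - \left(-64 - -29\right)\right) 333 - -68 = \left(-200 - \left(-64 + 29\right)\right) 333 + 68 = \left(-200 - -35\right) 333 + 68 = \left(-200 + 35\right) 333 + 68 = \left(-165\right) 333 + 68 = -54945 + 68 = -54877$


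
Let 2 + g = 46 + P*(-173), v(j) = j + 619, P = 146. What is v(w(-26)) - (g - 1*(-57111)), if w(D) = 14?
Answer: -31264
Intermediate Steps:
v(j) = 619 + j
g = -25214 (g = -2 + (46 + 146*(-173)) = -2 + (46 - 25258) = -2 - 25212 = -25214)
v(w(-26)) - (g - 1*(-57111)) = (619 + 14) - (-25214 - 1*(-57111)) = 633 - (-25214 + 57111) = 633 - 1*31897 = 633 - 31897 = -31264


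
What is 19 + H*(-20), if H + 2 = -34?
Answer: 739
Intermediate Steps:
H = -36 (H = -2 - 34 = -36)
19 + H*(-20) = 19 - 36*(-20) = 19 + 720 = 739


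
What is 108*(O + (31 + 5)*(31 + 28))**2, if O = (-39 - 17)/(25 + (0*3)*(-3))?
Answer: 303875921088/625 ≈ 4.8620e+8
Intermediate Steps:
O = -56/25 (O = -56/(25 + 0*(-3)) = -56/(25 + 0) = -56/25 ≈ -2.2400)
108*(O + (31 + 5)*(31 + 28))**2 = 108*(-56/25 + (31 + 5)*(31 + 28))**2 = 108*(-56/25 + 36*59)**2 = 108*(-56/25 + 2124)**2 = 108*(53044/25)**2 = 108*(2813665936/625) = 303875921088/625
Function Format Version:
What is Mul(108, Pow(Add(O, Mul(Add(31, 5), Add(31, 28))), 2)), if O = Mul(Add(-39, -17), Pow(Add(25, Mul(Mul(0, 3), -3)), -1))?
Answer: Rational(303875921088, 625) ≈ 4.8620e+8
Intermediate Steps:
O = Rational(-56, 25) (O = Mul(-56, Pow(Add(25, Mul(0, -3)), -1)) = Mul(-56, Pow(Add(25, 0), -1)) = Mul(-56, Pow(25, -1)) = Mul(-56, Rational(1, 25)) = Rational(-56, 25) ≈ -2.2400)
Mul(108, Pow(Add(O, Mul(Add(31, 5), Add(31, 28))), 2)) = Mul(108, Pow(Add(Rational(-56, 25), Mul(Add(31, 5), Add(31, 28))), 2)) = Mul(108, Pow(Add(Rational(-56, 25), Mul(36, 59)), 2)) = Mul(108, Pow(Add(Rational(-56, 25), 2124), 2)) = Mul(108, Pow(Rational(53044, 25), 2)) = Mul(108, Rational(2813665936, 625)) = Rational(303875921088, 625)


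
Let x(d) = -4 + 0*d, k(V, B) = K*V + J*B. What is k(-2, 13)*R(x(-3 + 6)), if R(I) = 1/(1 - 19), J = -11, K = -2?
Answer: 139/18 ≈ 7.7222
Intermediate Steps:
k(V, B) = -11*B - 2*V (k(V, B) = -2*V - 11*B = -11*B - 2*V)
x(d) = -4 (x(d) = -4 + 0 = -4)
R(I) = -1/18 (R(I) = 1/(-18) = -1/18)
k(-2, 13)*R(x(-3 + 6)) = (-11*13 - 2*(-2))*(-1/18) = (-143 + 4)*(-1/18) = -139*(-1/18) = 139/18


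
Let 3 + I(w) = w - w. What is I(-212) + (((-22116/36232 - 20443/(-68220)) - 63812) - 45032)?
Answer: -33630377265703/308968380 ≈ -1.0885e+5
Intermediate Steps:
I(w) = -3 (I(w) = -3 + (w - w) = -3 + 0 = -3)
I(-212) + (((-22116/36232 - 20443/(-68220)) - 63812) - 45032) = -3 + (((-22116/36232 - 20443/(-68220)) - 63812) - 45032) = -3 + (((-22116*1/36232 - 20443*(-1/68220)) - 63812) - 45032) = -3 + (((-5529/9058 + 20443/68220) - 63812) - 45032) = -3 + ((-96007843/308968380 - 63812) - 45032) = -3 + (-19715986272403/308968380 - 45032) = -3 - 33629450360563/308968380 = -33630377265703/308968380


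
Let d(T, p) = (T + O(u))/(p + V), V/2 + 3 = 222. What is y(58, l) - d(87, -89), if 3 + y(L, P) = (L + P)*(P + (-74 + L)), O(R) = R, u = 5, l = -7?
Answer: -410516/349 ≈ -1176.3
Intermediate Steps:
V = 438 (V = -6 + 2*222 = -6 + 444 = 438)
d(T, p) = (5 + T)/(438 + p) (d(T, p) = (T + 5)/(p + 438) = (5 + T)/(438 + p))
y(L, P) = -3 + (L + P)*(-74 + L + P) (y(L, P) = -3 + (L + P)*(P + (-74 + L)) = -3 + (L + P)*(-74 + L + P))
y(58, l) - d(87, -89) = (-3 + 58² + (-7)² - 74*58 - 74*(-7) + 2*58*(-7)) - (5 + 87)/(438 - 89) = (-3 + 3364 + 49 - 4292 + 518 - 812) - 92/349 = -1176 - 92/349 = -410516/349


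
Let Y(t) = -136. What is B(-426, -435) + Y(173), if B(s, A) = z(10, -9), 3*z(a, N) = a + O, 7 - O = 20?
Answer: -137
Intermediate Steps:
O = -13 (O = 7 - 1*20 = 7 - 20 = -13)
z(a, N) = -13/3 + a/3 (z(a, N) = (a - 13)/3 = (-13 + a)/3 = -13/3 + a/3)
B(s, A) = -1 (B(s, A) = -13/3 + (⅓)*10 = -13/3 + 10/3 = -1)
B(-426, -435) + Y(173) = -1 - 136 = -137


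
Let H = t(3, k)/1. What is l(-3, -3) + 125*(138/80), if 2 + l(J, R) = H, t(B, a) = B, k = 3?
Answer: 1733/8 ≈ 216.63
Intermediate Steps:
H = 3 (H = 3/1 = 3*1 = 3)
l(J, R) = 1 (l(J, R) = -2 + 3 = 1)
l(-3, -3) + 125*(138/80) = 1 + 125*(138/80) = 1 + 125*(138*(1/80)) = 1 + 125*(69/40) = 1 + 1725/8 = 1733/8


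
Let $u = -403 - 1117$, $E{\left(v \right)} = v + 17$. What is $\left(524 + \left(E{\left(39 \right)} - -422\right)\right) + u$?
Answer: $-518$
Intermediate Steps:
$E{\left(v \right)} = 17 + v$
$u = -1520$ ($u = -403 - 1117 = -1520$)
$\left(524 + \left(E{\left(39 \right)} - -422\right)\right) + u = \left(524 + \left(\left(17 + 39\right) - -422\right)\right) - 1520 = \left(524 + \left(56 + 422\right)\right) - 1520 = \left(524 + 478\right) - 1520 = 1002 - 1520 = -518$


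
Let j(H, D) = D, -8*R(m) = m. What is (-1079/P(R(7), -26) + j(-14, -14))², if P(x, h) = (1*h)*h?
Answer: 657721/2704 ≈ 243.24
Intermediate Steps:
R(m) = -m/8
P(x, h) = h² (P(x, h) = h*h = h²)
(-1079/P(R(7), -26) + j(-14, -14))² = (-1079/((-26)²) - 14)² = (-1079/676 - 14)² = (-1079*1/676 - 14)² = (-83/52 - 14)² = (-811/52)² = 657721/2704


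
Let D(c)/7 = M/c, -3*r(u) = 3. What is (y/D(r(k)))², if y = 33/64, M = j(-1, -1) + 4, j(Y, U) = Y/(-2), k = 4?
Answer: 121/451584 ≈ 0.00026795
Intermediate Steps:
j(Y, U) = -Y/2 (j(Y, U) = Y*(-½) = -Y/2)
M = 9/2 (M = -½*(-1) + 4 = ½ + 4 = 9/2 ≈ 4.5000)
r(u) = -1 (r(u) = -⅓*3 = -1)
D(c) = 63/(2*c) (D(c) = 7*(9/(2*c)) = 63/(2*c))
y = 33/64 (y = 33*(1/64) = 33/64 ≈ 0.51563)
(y/D(r(k)))² = (33/(64*(((63/2)/(-1)))))² = (33/(64*(((63/2)*(-1)))))² = (33/(64*(-63/2)))² = ((33/64)*(-2/63))² = (-11/672)² = 121/451584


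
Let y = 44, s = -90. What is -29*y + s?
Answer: -1366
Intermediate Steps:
-29*y + s = -29*44 - 90 = -1276 - 90 = -1366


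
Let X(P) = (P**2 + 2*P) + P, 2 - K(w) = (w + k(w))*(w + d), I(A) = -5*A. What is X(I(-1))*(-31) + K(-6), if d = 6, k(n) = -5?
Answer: -1238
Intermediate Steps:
K(w) = 2 - (-5 + w)*(6 + w) (K(w) = 2 - (w - 5)*(w + 6) = 2 - (-5 + w)*(6 + w))
X(P) = P**2 + 3*P
X(I(-1))*(-31) + K(-6) = ((-5*(-1))*(3 - 5*(-1)))*(-31) + (32 - 1*(-6) - 1*(-6)**2) = (5*(3 + 5))*(-31) + (32 + 6 - 1*36) = (5*8)*(-31) + (32 + 6 - 36) = 40*(-31) + 2 = -1240 + 2 = -1238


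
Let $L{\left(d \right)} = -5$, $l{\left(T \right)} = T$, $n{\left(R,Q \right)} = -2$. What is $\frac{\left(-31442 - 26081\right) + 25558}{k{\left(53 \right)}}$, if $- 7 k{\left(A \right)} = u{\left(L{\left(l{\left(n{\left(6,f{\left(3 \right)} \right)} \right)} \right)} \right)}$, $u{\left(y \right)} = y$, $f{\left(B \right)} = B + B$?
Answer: $-44751$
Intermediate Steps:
$f{\left(B \right)} = 2 B$
$k{\left(A \right)} = \frac{5}{7}$ ($k{\left(A \right)} = \left(- \frac{1}{7}\right) \left(-5\right) = \frac{5}{7}$)
$\frac{\left(-31442 - 26081\right) + 25558}{k{\left(53 \right)}} = \frac{\left(-31442 - 26081\right) + 25558}{\frac{5}{7}} = \left(-57523 + 25558\right) \frac{7}{5} = \left(-31965\right) \frac{7}{5} = -44751$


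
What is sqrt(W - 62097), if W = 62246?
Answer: sqrt(149) ≈ 12.207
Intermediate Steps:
sqrt(W - 62097) = sqrt(62246 - 62097) = sqrt(149)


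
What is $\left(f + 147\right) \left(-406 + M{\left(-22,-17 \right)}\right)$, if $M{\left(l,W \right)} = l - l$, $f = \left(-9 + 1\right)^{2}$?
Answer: $-85666$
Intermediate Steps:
$f = 64$ ($f = \left(-8\right)^{2} = 64$)
$M{\left(l,W \right)} = 0$
$\left(f + 147\right) \left(-406 + M{\left(-22,-17 \right)}\right) = \left(64 + 147\right) \left(-406 + 0\right) = 211 \left(-406\right) = -85666$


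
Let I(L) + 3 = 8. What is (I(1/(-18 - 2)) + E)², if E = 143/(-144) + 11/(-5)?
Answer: 1692601/518400 ≈ 3.2650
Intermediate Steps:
E = -2299/720 (E = 143*(-1/144) + 11*(-⅕) = -143/144 - 11/5 = -2299/720 ≈ -3.1931)
I(L) = 5 (I(L) = -3 + 8 = 5)
(I(1/(-18 - 2)) + E)² = (5 - 2299/720)² = (1301/720)² = 1692601/518400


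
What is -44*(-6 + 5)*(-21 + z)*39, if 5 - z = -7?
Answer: -15444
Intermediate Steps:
z = 12 (z = 5 - 1*(-7) = 5 + 7 = 12)
-44*(-6 + 5)*(-21 + z)*39 = -44*(-6 + 5)*(-21 + 12)*39 = -(-44)*(-9)*39 = -44*9*39 = -396*39 = -15444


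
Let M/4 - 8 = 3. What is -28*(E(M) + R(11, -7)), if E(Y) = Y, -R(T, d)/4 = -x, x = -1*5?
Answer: -672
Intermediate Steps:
x = -5
M = 44 (M = 32 + 4*3 = 32 + 12 = 44)
R(T, d) = -20 (R(T, d) = -(-4)*(-5) = -4*5 = -20)
-28*(E(M) + R(11, -7)) = -28*(44 - 20) = -28*24 = -672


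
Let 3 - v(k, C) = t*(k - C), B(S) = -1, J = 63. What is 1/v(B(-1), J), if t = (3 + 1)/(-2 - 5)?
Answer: -7/235 ≈ -0.029787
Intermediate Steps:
t = -4/7 (t = 4/(-7) = 4*(-1/7) = -4/7 ≈ -0.57143)
v(k, C) = 3 - 4*C/7 + 4*k/7 (v(k, C) = 3 - (-4)*(k - C)/7 = 3 - (-4*k/7 + 4*C/7) = 3 + (-4*C/7 + 4*k/7) = 3 - 4*C/7 + 4*k/7)
1/v(B(-1), J) = 1/(3 - 4/7*63 + (4/7)*(-1)) = 1/(3 - 36 - 4/7) = 1/(-235/7) = -7/235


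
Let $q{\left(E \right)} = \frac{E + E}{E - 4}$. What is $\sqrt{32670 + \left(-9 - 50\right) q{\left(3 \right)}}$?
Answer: $16 \sqrt{129} \approx 181.73$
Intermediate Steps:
$q{\left(E \right)} = \frac{2 E}{-4 + E}$
$\sqrt{32670 + \left(-9 - 50\right) q{\left(3 \right)}} = \sqrt{32670 + \left(-9 - 50\right) 2 \cdot 3 \frac{1}{-4 + 3}} = \sqrt{32670 - 59 \cdot 2 \cdot 3 \frac{1}{-1}} = \sqrt{32670 - 59 \cdot 2 \cdot 3 \left(-1\right)} = \sqrt{32670 - -354} = \sqrt{32670 + 354} = \sqrt{33024} = 16 \sqrt{129}$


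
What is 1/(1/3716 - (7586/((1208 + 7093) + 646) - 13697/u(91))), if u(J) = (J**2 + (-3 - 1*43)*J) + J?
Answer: 3025481732/7335233875 ≈ 0.41246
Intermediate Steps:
u(J) = J**2 - 45*J (u(J) = (J**2 + (-3 - 43)*J) + J = (J**2 - 46*J) + J = J**2 - 45*J)
1/(1/3716 - (7586/((1208 + 7093) + 646) - 13697/u(91))) = 1/(1/3716 - (7586/((1208 + 7093) + 646) - 13697*1/(91*(-45 + 91)))) = 1/(1/3716 - (7586/(8301 + 646) - 13697/(91*46))) = 1/(1/3716 - (7586/8947 - 13697/4186)) = 1/(1/3716 - 1*(-3947481/1628354)) = 1/(1/3716 + 3947481/1628354) = 1/(7335233875/3025481732) = 3025481732/7335233875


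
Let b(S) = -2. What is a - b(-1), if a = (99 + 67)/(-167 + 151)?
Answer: -67/8 ≈ -8.3750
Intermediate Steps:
a = -83/8 (a = 166/(-16) = 166*(-1/16) = -83/8 ≈ -10.375)
a - b(-1) = -83/8 - 1*(-2) = -83/8 + 2 = -67/8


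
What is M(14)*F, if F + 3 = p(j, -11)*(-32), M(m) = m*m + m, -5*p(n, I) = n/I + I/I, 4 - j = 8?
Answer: 13230/11 ≈ 1202.7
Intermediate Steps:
j = -4 (j = 4 - 1*8 = 4 - 8 = -4)
p(n, I) = -⅕ - n/(5*I) (p(n, I) = -(n/I + I/I)/5 = -(n/I + 1)/5 = -(1 + n/I)/5 = -⅕ - n/(5*I))
M(m) = m + m² (M(m) = m² + m = m + m²)
F = 63/11 (F = -3 + ((⅕)*(-1*(-11) - 1*(-4))/(-11))*(-32) = -3 + ((⅕)*(-1/11)*(11 + 4))*(-32) = -3 + ((⅕)*(-1/11)*15)*(-32) = -3 - 3/11*(-32) = -3 + 96/11 = 63/11 ≈ 5.7273)
M(14)*F = (14*(1 + 14))*(63/11) = (14*15)*(63/11) = 210*(63/11) = 13230/11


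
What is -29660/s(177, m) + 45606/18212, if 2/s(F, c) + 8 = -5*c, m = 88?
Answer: 60498829843/9106 ≈ 6.6438e+6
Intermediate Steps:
s(F, c) = 2/(-8 - 5*c)
-29660/s(177, m) + 45606/18212 = -29660/((-2/(8 + 5*88))) + 45606/18212 = -29660/((-2/(8 + 440))) + 45606*(1/18212) = -29660/((-2/448)) + 22803/9106 = -29660/((-2*1/448)) + 22803/9106 = -29660/(-1/224) + 22803/9106 = -29660*(-224) + 22803/9106 = 6643840 + 22803/9106 = 60498829843/9106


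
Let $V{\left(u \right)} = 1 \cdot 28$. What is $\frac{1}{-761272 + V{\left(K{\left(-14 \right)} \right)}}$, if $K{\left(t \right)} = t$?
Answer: $- \frac{1}{761244} \approx -1.3136 \cdot 10^{-6}$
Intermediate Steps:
$V{\left(u \right)} = 28$
$\frac{1}{-761272 + V{\left(K{\left(-14 \right)} \right)}} = \frac{1}{-761272 + 28} = \frac{1}{-761244} = - \frac{1}{761244}$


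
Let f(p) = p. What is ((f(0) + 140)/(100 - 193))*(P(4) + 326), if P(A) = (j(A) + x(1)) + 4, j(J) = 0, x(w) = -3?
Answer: -15260/31 ≈ -492.26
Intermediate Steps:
P(A) = 1 (P(A) = (0 - 3) + 4 = -3 + 4 = 1)
((f(0) + 140)/(100 - 193))*(P(4) + 326) = ((0 + 140)/(100 - 193))*(1 + 326) = (140/(-93))*327 = (140*(-1/93))*327 = -140/93*327 = -15260/31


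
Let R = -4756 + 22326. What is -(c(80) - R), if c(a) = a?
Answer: 17490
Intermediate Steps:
R = 17570
-(c(80) - R) = -(80 - 1*17570) = -(80 - 17570) = -1*(-17490) = 17490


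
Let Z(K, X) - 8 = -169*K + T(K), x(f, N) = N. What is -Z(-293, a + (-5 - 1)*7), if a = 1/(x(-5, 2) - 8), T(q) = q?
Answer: -49232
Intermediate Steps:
a = -⅙ (a = 1/(2 - 8) = 1/(-6) = -⅙ ≈ -0.16667)
Z(K, X) = 8 - 168*K (Z(K, X) = 8 + (-169*K + K) = 8 - 168*K)
-Z(-293, a + (-5 - 1)*7) = -(8 - 168*(-293)) = -(8 + 49224) = -1*49232 = -49232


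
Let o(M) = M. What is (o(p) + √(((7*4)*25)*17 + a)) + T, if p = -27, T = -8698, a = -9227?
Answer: -8725 + 9*√33 ≈ -8673.3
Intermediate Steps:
(o(p) + √(((7*4)*25)*17 + a)) + T = (-27 + √(((7*4)*25)*17 - 9227)) - 8698 = (-27 + √((28*25)*17 - 9227)) - 8698 = (-27 + √(700*17 - 9227)) - 8698 = (-27 + √(11900 - 9227)) - 8698 = (-27 + √2673) - 8698 = (-27 + 9*√33) - 8698 = -8725 + 9*√33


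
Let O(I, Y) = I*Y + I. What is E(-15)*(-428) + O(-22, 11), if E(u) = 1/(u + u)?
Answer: -3746/15 ≈ -249.73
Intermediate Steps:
E(u) = 1/(2*u)
O(I, Y) = I + I*Y
E(-15)*(-428) + O(-22, 11) = ((½)/(-15))*(-428) - 22*(1 + 11) = ((½)*(-1/15))*(-428) - 22*12 = -1/30*(-428) - 264 = 214/15 - 264 = -3746/15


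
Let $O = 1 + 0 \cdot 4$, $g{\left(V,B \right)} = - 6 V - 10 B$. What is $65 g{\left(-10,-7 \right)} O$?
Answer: $8450$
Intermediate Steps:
$g{\left(V,B \right)} = - 10 B - 6 V$
$O = 1$ ($O = 1 + 0 = 1$)
$65 g{\left(-10,-7 \right)} O = 65 \left(\left(-10\right) \left(-7\right) - -60\right) 1 = 65 \left(70 + 60\right) 1 = 65 \cdot 130 \cdot 1 = 8450 \cdot 1 = 8450$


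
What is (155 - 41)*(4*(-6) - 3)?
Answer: -3078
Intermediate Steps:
(155 - 41)*(4*(-6) - 3) = 114*(-24 - 3) = 114*(-27) = -3078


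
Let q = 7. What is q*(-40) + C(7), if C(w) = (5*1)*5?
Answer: -255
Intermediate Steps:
C(w) = 25 (C(w) = 5*5 = 25)
q*(-40) + C(7) = 7*(-40) + 25 = -280 + 25 = -255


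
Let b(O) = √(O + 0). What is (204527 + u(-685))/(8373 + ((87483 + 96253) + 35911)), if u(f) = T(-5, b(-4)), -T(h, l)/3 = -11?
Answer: 10228/11401 ≈ 0.89711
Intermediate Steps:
b(O) = √O
T(h, l) = 33 (T(h, l) = -3*(-11) = 33)
u(f) = 33
(204527 + u(-685))/(8373 + ((87483 + 96253) + 35911)) = (204527 + 33)/(8373 + ((87483 + 96253) + 35911)) = 204560/(8373 + (183736 + 35911)) = 204560/(8373 + 219647) = 204560/228020 = 204560*(1/228020) = 10228/11401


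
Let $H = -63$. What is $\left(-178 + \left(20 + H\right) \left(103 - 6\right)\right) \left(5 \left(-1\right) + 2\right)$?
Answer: $13047$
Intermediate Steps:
$\left(-178 + \left(20 + H\right) \left(103 - 6\right)\right) \left(5 \left(-1\right) + 2\right) = \left(-178 + \left(20 - 63\right) \left(103 - 6\right)\right) \left(5 \left(-1\right) + 2\right) = \left(-178 - 4171\right) \left(-5 + 2\right) = \left(-178 - 4171\right) \left(-3\right) = \left(-4349\right) \left(-3\right) = 13047$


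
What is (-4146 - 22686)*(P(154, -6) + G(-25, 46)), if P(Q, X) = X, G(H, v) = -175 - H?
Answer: 4185792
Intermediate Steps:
(-4146 - 22686)*(P(154, -6) + G(-25, 46)) = (-4146 - 22686)*(-6 + (-175 - 1*(-25))) = -26832*(-6 + (-175 + 25)) = -26832*(-6 - 150) = -26832*(-156) = 4185792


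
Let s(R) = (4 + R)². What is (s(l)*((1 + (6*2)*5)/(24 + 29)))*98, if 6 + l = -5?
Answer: 292922/53 ≈ 5526.8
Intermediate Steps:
l = -11 (l = -6 - 5 = -11)
(s(l)*((1 + (6*2)*5)/(24 + 29)))*98 = ((4 - 11)²*((1 + (6*2)*5)/(24 + 29)))*98 = ((-7)²*((1 + 12*5)/53))*98 = (49*((1 + 60)*(1/53)))*98 = (49*(61*(1/53)))*98 = (49*(61/53))*98 = (2989/53)*98 = 292922/53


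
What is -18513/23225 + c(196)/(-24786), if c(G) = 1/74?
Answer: -33955901357/42598458900 ≈ -0.79712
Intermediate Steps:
c(G) = 1/74
-18513/23225 + c(196)/(-24786) = -18513/23225 + (1/74)/(-24786) = -18513*1/23225 + (1/74)*(-1/24786) = -18513/23225 - 1/1834164 = -33955901357/42598458900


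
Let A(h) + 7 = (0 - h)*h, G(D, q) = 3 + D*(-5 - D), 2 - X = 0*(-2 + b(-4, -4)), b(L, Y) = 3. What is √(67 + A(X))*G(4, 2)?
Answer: -66*√14 ≈ -246.95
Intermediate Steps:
X = 2 (X = 2 - 0*(-2 + 3) = 2 - 0 = 2 - 1*0 = 2 + 0 = 2)
A(h) = -7 - h² (A(h) = -7 + (0 - h)*h = -7 + (-h)*h = -7 - h²)
√(67 + A(X))*G(4, 2) = √(67 + (-7 - 1*2²))*(3 - 1*4² - 5*4) = √(67 + (-7 - 1*4))*(3 - 1*16 - 20) = √(67 + (-7 - 4))*(3 - 16 - 20) = √(67 - 11)*(-33) = √56*(-33) = (2*√14)*(-33) = -66*√14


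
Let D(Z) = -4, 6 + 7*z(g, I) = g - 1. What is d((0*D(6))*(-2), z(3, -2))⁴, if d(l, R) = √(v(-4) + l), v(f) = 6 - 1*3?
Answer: 9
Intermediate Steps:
v(f) = 3 (v(f) = 6 - 3 = 3)
z(g, I) = -1 + g/7 (z(g, I) = -6/7 + (g - 1)/7 = -6/7 + (-1 + g)/7 = -6/7 + (-⅐ + g/7) = -1 + g/7)
d(l, R) = √(3 + l)
d((0*D(6))*(-2), z(3, -2))⁴ = (√(3 + (0*(-4))*(-2)))⁴ = (√(3 + 0*(-2)))⁴ = (√(3 + 0))⁴ = (√3)⁴ = 9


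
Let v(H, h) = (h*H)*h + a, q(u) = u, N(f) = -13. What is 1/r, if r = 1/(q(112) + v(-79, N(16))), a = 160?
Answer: -13079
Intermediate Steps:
v(H, h) = 160 + H*h**2 (v(H, h) = (h*H)*h + 160 = (H*h)*h + 160 = H*h**2 + 160 = 160 + H*h**2)
r = -1/13079 (r = 1/(112 + (160 - 79*(-13)**2)) = 1/(112 + (160 - 79*169)) = 1/(112 + (160 - 13351)) = 1/(112 - 13191) = 1/(-13079) = -1/13079 ≈ -7.6458e-5)
1/r = 1/(-1/13079) = -13079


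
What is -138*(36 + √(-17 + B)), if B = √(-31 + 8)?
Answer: -4968 - 138*√(-17 + I*√23) ≈ -5047.5 - 574.51*I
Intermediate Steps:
B = I*√23 (B = √(-23) = I*√23 ≈ 4.7958*I)
-138*(36 + √(-17 + B)) = -138*(36 + √(-17 + I*√23)) = -4968 - 138*√(-17 + I*√23)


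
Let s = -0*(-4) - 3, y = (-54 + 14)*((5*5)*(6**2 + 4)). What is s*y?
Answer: 120000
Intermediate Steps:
y = -40000 (y = -1000*(36 + 4) = -1000*40 = -40*1000 = -40000)
s = -3 (s = -2*0 - 3 = 0 - 3 = -3)
s*y = -3*(-40000) = 120000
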